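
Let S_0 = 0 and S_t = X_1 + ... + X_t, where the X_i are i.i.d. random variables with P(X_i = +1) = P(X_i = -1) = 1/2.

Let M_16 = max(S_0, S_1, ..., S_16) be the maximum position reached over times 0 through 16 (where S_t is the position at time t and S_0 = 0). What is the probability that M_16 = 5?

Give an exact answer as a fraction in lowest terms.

Let M_16 = max(S_0,...,S_16). Use the reflection principle: for j ≥ 1, #{paths with M_16 ≥ j} = #{S_16 ≥ j} + #{S_16 ≥ j+1}.
By reflection, #{M_16 ≥ 5} = #{S_16 ≥ 5} + #{S_16 ≥ 6} = 6885 + 6885 = 13770.
#{M_16 ≥ 6} = #{S_16 ≥ 6} + #{S_16 ≥ 7} = 6885 + 2517 = 9402.
#{M_16 = 5} = 13770 - 9402 = 4368.
P(M_16 = 5) = 4368/65536 = 273/4096

Answer: 273/4096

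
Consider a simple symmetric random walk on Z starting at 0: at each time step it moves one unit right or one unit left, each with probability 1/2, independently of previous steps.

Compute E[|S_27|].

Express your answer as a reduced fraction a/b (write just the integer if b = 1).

S_27 takes values m ≡ 1 (mod 2) with |m| ≤ 27; P(S_27=m) = C(27,(27+m)/2)/2^27.
Total paths: 2^27 = 134217728
Distribution: P(S=-27)=1/134217728, P(S=-25)=27/134217728, P(S=-23)=351/134217728, P(S=-21)=2925/134217728, P(S=-19)=17550/134217728, P(S=-17)=80730/134217728, P(S=-15)=296010/134217728, P(S=-13)=888030/134217728, P(S=-11)=2220075/134217728, P(S=-9)=4686825/134217728, P(S=-7)=8436285/134217728, P(S=-5)=13037895/134217728, P(S=-3)=17383860/134217728, P(S=-1)=20058300/134217728, P(S=1)=20058300/134217728, P(S=3)=17383860/134217728, P(S=5)=13037895/134217728, P(S=7)=8436285/134217728, P(S=9)=4686825/134217728, P(S=11)=2220075/134217728, P(S=13)=888030/134217728, P(S=15)=296010/134217728, P(S=17)=80730/134217728, P(S=19)=17550/134217728, P(S=21)=2925/134217728, P(S=23)=351/134217728, P(S=25)=27/134217728, P(S=27)=1/134217728
E[|S_27|] = Σ_m |m|·P(S_27=m) = 561632400/134217728 = 35102025/8388608

Answer: 35102025/8388608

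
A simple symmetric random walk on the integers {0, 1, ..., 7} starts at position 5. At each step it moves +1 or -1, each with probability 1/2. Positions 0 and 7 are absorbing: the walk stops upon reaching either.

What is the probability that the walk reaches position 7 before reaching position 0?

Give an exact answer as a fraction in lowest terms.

Symmetric walk (p = 1/2): the harmonic-function argument gives P(hit 7 before 0 | start at 5) = a/N.
P = 5/7 = 5/7

Answer: 5/7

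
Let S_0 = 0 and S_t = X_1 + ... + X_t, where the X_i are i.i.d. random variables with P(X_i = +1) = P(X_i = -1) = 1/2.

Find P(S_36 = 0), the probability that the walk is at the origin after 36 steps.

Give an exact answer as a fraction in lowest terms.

To return to 0 after 36 steps: need exactly 18 steps of +1 and 18 of -1.
Favorable paths: C(36,18) = 9075135300
Total paths: 2^36 = 68719476736
P = 9075135300/68719476736 = 2268783825/17179869184

Answer: 2268783825/17179869184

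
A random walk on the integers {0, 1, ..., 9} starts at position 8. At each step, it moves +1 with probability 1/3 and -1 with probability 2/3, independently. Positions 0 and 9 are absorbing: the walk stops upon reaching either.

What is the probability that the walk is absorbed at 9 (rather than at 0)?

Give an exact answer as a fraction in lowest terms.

Biased walk: p = 1/3, q = 2/3, r = q/p = 2
Gambler's ruin: P(hit 9 before 0 | start at 8) = (1 - r^a)/(1 - r^N)
r^8 = 256; r^9 = 512
P = (1 - 256) / (1 - 512) = -255 / -511 = 255/511

Answer: 255/511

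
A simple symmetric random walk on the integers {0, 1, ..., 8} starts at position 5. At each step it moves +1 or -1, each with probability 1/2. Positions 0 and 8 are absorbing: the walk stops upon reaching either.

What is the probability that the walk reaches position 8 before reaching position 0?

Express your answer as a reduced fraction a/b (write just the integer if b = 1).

Symmetric walk (p = 1/2): the harmonic-function argument gives P(hit 8 before 0 | start at 5) = a/N.
P = 5/8 = 5/8

Answer: 5/8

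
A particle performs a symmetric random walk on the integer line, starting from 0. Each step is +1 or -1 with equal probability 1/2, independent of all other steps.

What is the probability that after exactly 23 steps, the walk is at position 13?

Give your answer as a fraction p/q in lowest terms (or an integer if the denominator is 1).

Answer: 33649/8388608

Derivation:
To reach position 13 after 23 steps: need 18 steps of +1 and 5 of -1.
Favorable paths: C(23,18) = 33649
Total paths: 2^23 = 8388608
P = 33649/8388608 = 33649/8388608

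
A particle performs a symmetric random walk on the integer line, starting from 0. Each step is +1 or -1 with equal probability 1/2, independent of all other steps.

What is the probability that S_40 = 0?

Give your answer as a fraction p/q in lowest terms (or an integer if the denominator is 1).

Answer: 34461632205/274877906944

Derivation:
To return to 0 after 40 steps: need exactly 20 steps of +1 and 20 of -1.
Favorable paths: C(40,20) = 137846528820
Total paths: 2^40 = 1099511627776
P = 137846528820/1099511627776 = 34461632205/274877906944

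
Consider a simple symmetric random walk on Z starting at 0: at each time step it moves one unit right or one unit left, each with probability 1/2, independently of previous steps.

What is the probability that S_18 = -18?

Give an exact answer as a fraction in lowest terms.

To reach position -18 after 18 steps: need 0 steps of +1 and 18 of -1.
Favorable paths: C(18,0) = 1
Total paths: 2^18 = 262144
P = 1/262144 = 1/262144

Answer: 1/262144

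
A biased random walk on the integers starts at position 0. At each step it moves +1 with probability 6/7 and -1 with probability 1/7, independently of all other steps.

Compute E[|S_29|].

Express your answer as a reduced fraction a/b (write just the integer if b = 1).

Answer: 9528295228907139145900025/459986536544739960976801

Derivation:
S_29 takes values m ≡ 1 (mod 2) with |m| ≤ 29; P(S_29=m) = C(29,(29+m)/2) · (6/7)^((29+m)/2) · (1/7)^((29-m)/2).
Distribution: P(S=-29)=1/3219905755813179726837607, P(S=-27)=174/3219905755813179726837607, P(S=-25)=2088/459986536544739960976801, P(S=-23)=112752/459986536544739960976801, P(S=-21)=4397328/459986536544739960976801, P(S=-19)=131919840/459986536544739960976801, P(S=-17)=3166076160/459986536544739960976801, P(S=-15)=436918510080/3219905755813179726837607, P(S=-13)=7209155416320/3219905755813179726837607, P(S=-11)=14418310832640/459986536544739960976801, P(S=-9)=173019729991680/459986536544739960976801, P(S=-7)=1793113565368320/459986536544739960976801, P(S=-5)=16138022088314880/459986536544739960976801, P(S=-3)=126621404077547520/459986536544739960976801, P(S=-1)=6077827395722280960/3219905755813179726837607, P(S=1)=36466964374333685760/3219905755813179726837607, P(S=3)=27350223280750264320/459986536544739960976801, P(S=5)=125489259758736506880/459986536544739960976801, P(S=7)=501957039034946027520/459986536544739960976801, P(S=9)=1743640240858233569280/459986536544739960976801, P(S=11)=5230920722574700707840/459986536544739960976801, P(S=13)=94156573006344612741120/3219905755813179726837607, P(S=15)=205432522922933700526080/3219905755813179726837607, P(S=17)=53591092936417487093760/459986536544739960976801, P(S=19)=80386639404626230640640/459986536544739960976801, P(S=21)=96463967285551476768768/459986536544739960976801, P(S=23)=89043662109739824709632/459986536544739960976801, P(S=25)=59362441406493216473088/459986536544739960976801, P(S=27)=178087324219479649419264/3219905755813179726837607, P(S=29)=36845653286788892983296/3219905755813179726837607
E[|S_29|] = Σ_m |m|·P(S_29=m) = 9528295228907139145900025/459986536544739960976801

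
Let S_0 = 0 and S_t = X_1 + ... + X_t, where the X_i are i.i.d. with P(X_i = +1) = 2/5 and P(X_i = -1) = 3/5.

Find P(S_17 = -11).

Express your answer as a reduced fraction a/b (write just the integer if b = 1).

To reach position -11 after 17 steps: need 3 steps of +1 and 14 steps of -1.
Number of such sequences: C(17,3) = 680
Each has probability (2/5)^3 · (3/5)^14 = 38263752/762939453125
P = 680 · 38263752/762939453125 = 5203870272/152587890625

Answer: 5203870272/152587890625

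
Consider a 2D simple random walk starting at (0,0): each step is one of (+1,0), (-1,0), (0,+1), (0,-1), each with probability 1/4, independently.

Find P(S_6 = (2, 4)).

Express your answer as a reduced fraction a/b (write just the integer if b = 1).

Let h be the number of horizontal steps (so 6-h are vertical). To end at (2,4) need (h+2)/2 right-steps and ((6-h)+4)/2 up-steps.
Sum over h with 2 ≤ h ≤ 2, h ≡ 0 (mod 2), 6-h ≡ 0 (mod 2):
h=2: C(6,2)·C(2,2)·C(4,4) = 15·1·1 = 15
Total favorable: 15
Total paths: 4^6 = 4096
P = 15/4096 = 15/4096

Answer: 15/4096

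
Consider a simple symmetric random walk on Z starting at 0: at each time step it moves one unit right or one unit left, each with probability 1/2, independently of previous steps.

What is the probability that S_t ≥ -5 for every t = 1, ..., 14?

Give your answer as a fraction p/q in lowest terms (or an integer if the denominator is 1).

Let f(t,s) = #length-t paths at position s with S_1..S_t all ≥ -5.
f(t,s) = f(t-1,s-1) + f(t-1,s+1) for s ≥ -5; f(t,s) = 0 for s < -5.
t=0: f(0,0)=1
t=1: f(1,-1)=1 f(1,1)=1
t=2: f(2,-2)=1 f(2,0)=2 f(2,2)=1
t=3: f(3,-3)=1 f(3,-1)=3 f(3,1)=3 f(3,3)=1
t=4: f(4,-4)=1 f(4,-2)=4 f(4,0)=6 f(4,2)=4 f(4,4)=1
t=5: f(5,-5)=1 f(5,-3)=5 f(5,-1)=10 f(5,1)=10 f(5,3)=5 f(5,5)=1
t=6: f(6,-4)=6 f(6,-2)=15 f(6,0)=20 f(6,2)=15 f(6,4)=6 f(6,6)=1
t=7: f(7,-5)=6 f(7,-3)=21 f(7,-1)=35 f(7,1)=35 f(7,3)=21 f(7,5)=7 f(7,7)=1
t=8: f(8,-4)=27 f(8,-2)=56 f(8,0)=70 f(8,2)=56 f(8,4)=28 f(8,6)=8 f(8,8)=1
t=9: f(9,-5)=27 f(9,-3)=83 f(9,-1)=126 f(9,1)=126 f(9,3)=84 f(9,5)=36 f(9,7)=9 f(9,9)=1
t=10: f(10,-4)=110 f(10,-2)=209 f(10,0)=252 f(10,2)=210 f(10,4)=120 f(10,6)=45 f(10,8)=10 f(10,10)=1
t=11: f(11,-5)=110 f(11,-3)=319 f(11,-1)=461 f(11,1)=462 f(11,3)=330 f(11,5)=165 f(11,7)=55 f(11,9)=11 f(11,11)=1
t=12: f(12,-4)=429 f(12,-2)=780 f(12,0)=923 f(12,2)=792 f(12,4)=495 f(12,6)=220 f(12,8)=66 f(12,10)=12 f(12,12)=1
t=13: f(13,-5)=429 f(13,-3)=1209 f(13,-1)=1703 f(13,1)=1715 f(13,3)=1287 f(13,5)=715 f(13,7)=286 f(13,9)=78 f(13,11)=13 f(13,13)=1
t=14: f(14,-4)=1638 f(14,-2)=2912 f(14,0)=3418 f(14,2)=3002 f(14,4)=2002 f(14,6)=1001 f(14,8)=364 f(14,10)=91 f(14,12)=14 f(14,14)=1
Σ_s f(14,s) = 14443
P = 14443/16384 = 14443/16384

Answer: 14443/16384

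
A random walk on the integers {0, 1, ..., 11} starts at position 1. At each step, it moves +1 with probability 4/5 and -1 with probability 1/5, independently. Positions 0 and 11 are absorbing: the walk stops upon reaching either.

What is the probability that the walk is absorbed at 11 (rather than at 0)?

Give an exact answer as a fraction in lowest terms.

Biased walk: p = 4/5, q = 1/5, r = q/p = 1/4
Gambler's ruin: P(hit 11 before 0 | start at 1) = (1 - r^a)/(1 - r^N)
r^1 = 1/4; r^11 = 1/4194304
P = (1 - 1/4) / (1 - 1/4194304) = 3/4 / 4194303/4194304 = 1048576/1398101

Answer: 1048576/1398101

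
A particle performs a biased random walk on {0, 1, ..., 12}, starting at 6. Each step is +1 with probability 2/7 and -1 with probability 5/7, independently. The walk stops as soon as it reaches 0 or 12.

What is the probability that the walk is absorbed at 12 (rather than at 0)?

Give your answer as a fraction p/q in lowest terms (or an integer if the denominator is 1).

Biased walk: p = 2/7, q = 5/7, r = q/p = 5/2
Gambler's ruin: P(hit 12 before 0 | start at 6) = (1 - r^a)/(1 - r^N)
r^6 = 15625/64; r^12 = 244140625/4096
P = (1 - 15625/64) / (1 - 244140625/4096) = -15561/64 / -244136529/4096 = 64/15689

Answer: 64/15689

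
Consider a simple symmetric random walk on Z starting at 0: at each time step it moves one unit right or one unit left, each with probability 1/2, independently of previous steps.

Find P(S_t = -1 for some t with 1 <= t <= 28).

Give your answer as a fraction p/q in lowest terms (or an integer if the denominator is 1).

Count via complement. Let g(t,s) = #length-t paths at position s with S_1..S_t all ≠ -1.
g(t,s) = g(t-1,s-1) + g(t-1,s+1) for s ≠ -1; g(t,-1) = 0.
t=0: g(0,0)=1
t=1: g(1,1)=1
t=2: g(2,0)=1 g(2,2)=1
t=3: g(3,1)=2 g(3,3)=1
t=4: g(4,0)=2 g(4,2)=3 g(4,4)=1
t=5: g(5,1)=5 g(5,3)=4 g(5,5)=1
t=6: g(6,0)=5 g(6,2)=9 g(6,4)=5 g(6,6)=1
t=7: g(7,1)=14 g(7,3)=14 g(7,5)=6 g(7,7)=1
t=8: g(8,0)=14 g(8,2)=28 g(8,4)=20 g(8,6)=7 g(8,8)=1
t=9: g(9,1)=42 g(9,3)=48 g(9,5)=27 g(9,7)=8 g(9,9)=1
t=10: g(10,0)=42 g(10,2)=90 g(10,4)=75 g(10,6)=35 g(10,8)=9 g(10,10)=1
t=11: g(11,1)=132 g(11,3)=165 g(11,5)=110 g(11,7)=44 g(11,9)=10 g(11,11)=1
t=12: g(12,0)=132 g(12,2)=297 g(12,4)=275 g(12,6)=154 g(12,8)=54 g(12,10)=11 g(12,12)=1
t=13: g(13,1)=429 g(13,3)=572 g(13,5)=429 g(13,7)=208 g(13,9)=65 g(13,11)=12 g(13,13)=1
t=14: g(14,0)=429 g(14,2)=1001 g(14,4)=1001 g(14,6)=637 g(14,8)=273 g(14,10)=77 g(14,12)=13 g(14,14)=1
t=15: g(15,1)=1430 g(15,3)=2002 g(15,5)=1638 g(15,7)=910 g(15,9)=350 g(15,11)=90 g(15,13)=14 g(15,15)=1
t=16: g(16,0)=1430 g(16,2)=3432 g(16,4)=3640 g(16,6)=2548 g(16,8)=1260 g(16,10)=440 g(16,12)=104 g(16,14)=15 g(16,16)=1
t=17: g(17,1)=4862 g(17,3)=7072 g(17,5)=6188 g(17,7)=3808 g(17,9)=1700 g(17,11)=544 g(17,13)=119 g(17,15)=16 g(17,17)=1
t=18: g(18,0)=4862 g(18,2)=11934 g(18,4)=13260 g(18,6)=9996 g(18,8)=5508 g(18,10)=2244 g(18,12)=663 g(18,14)=135 g(18,16)=17 g(18,18)=1
t=19: g(19,1)=16796 g(19,3)=25194 g(19,5)=23256 g(19,7)=15504 g(19,9)=7752 g(19,11)=2907 g(19,13)=798 g(19,15)=152 g(19,17)=18 g(19,19)=1
t=20: g(20,0)=16796 g(20,2)=41990 g(20,4)=48450 g(20,6)=38760 g(20,8)=23256 g(20,10)=10659 g(20,12)=3705 g(20,14)=950 g(20,16)=170 g(20,18)=19 g(20,20)=1
t=21: g(21,1)=58786 g(21,3)=90440 g(21,5)=87210 g(21,7)=62016 g(21,9)=33915 g(21,11)=14364 g(21,13)=4655 g(21,15)=1120 g(21,17)=189 g(21,19)=20 g(21,21)=1
t=22: g(22,0)=58786 g(22,2)=149226 g(22,4)=177650 g(22,6)=149226 g(22,8)=95931 g(22,10)=48279 g(22,12)=19019 g(22,14)=5775 g(22,16)=1309 g(22,18)=209 g(22,20)=21 g(22,22)=1
t=23: g(23,1)=208012 g(23,3)=326876 g(23,5)=326876 g(23,7)=245157 g(23,9)=144210 g(23,11)=67298 g(23,13)=24794 g(23,15)=7084 g(23,17)=1518 g(23,19)=230 g(23,21)=22 g(23,23)=1
t=24: g(24,0)=208012 g(24,2)=534888 g(24,4)=653752 g(24,6)=572033 g(24,8)=389367 g(24,10)=211508 g(24,12)=92092 g(24,14)=31878 g(24,16)=8602 g(24,18)=1748 g(24,20)=252 g(24,22)=23 g(24,24)=1
t=25: g(25,1)=742900 g(25,3)=1188640 g(25,5)=1225785 g(25,7)=961400 g(25,9)=600875 g(25,11)=303600 g(25,13)=123970 g(25,15)=40480 g(25,17)=10350 g(25,19)=2000 g(25,21)=275 g(25,23)=24 g(25,25)=1
t=26: g(26,0)=742900 g(26,2)=1931540 g(26,4)=2414425 g(26,6)=2187185 g(26,8)=1562275 g(26,10)=904475 g(26,12)=427570 g(26,14)=164450 g(26,16)=50830 g(26,18)=12350 g(26,20)=2275 g(26,22)=299 g(26,24)=25 g(26,26)=1
t=27: g(27,1)=2674440 g(27,3)=4345965 g(27,5)=4601610 g(27,7)=3749460 g(27,9)=2466750 g(27,11)=1332045 g(27,13)=592020 g(27,15)=215280 g(27,17)=63180 g(27,19)=14625 g(27,21)=2574 g(27,23)=324 g(27,25)=26 g(27,27)=1
t=28: g(28,0)=2674440 g(28,2)=7020405 g(28,4)=8947575 g(28,6)=8351070 g(28,8)=6216210 g(28,10)=3798795 g(28,12)=1924065 g(28,14)=807300 g(28,16)=278460 g(28,18)=77805 g(28,20)=17199 g(28,22)=2898 g(28,24)=350 g(28,26)=27 g(28,28)=1
Paths never hitting -1: Σ_s g(28,s) = 40116600
Paths hitting -1: 2^28 - 40116600 = 228318856
P = 228318856/268435456 = 28539857/33554432

Answer: 28539857/33554432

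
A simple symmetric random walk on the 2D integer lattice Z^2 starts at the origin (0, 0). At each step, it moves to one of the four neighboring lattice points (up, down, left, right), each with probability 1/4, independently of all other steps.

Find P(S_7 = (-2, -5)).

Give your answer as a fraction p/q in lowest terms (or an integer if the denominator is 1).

Let h be the number of horizontal steps (so 7-h are vertical). To end at (-2,-5) need (h-2)/2 right-steps and ((7-h)-5)/2 up-steps.
Sum over h with 2 ≤ h ≤ 2, h ≡ 0 (mod 2), 7-h ≡ 1 (mod 2):
h=2: C(7,2)·C(2,0)·C(5,0) = 21·1·1 = 21
Total favorable: 21
Total paths: 4^7 = 16384
P = 21/16384 = 21/16384

Answer: 21/16384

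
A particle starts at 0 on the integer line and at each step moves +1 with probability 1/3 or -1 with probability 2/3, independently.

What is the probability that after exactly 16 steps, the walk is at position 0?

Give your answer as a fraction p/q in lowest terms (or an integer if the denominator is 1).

To be at 0 after 16 steps: need exactly 8 steps of +1 and 8 of -1.
Number of such sequences: C(16,8) = 12870
Each has probability (1/3)^8 · (2/3)^8 = 256/43046721
P = 12870 · 256/43046721 = 366080/4782969

Answer: 366080/4782969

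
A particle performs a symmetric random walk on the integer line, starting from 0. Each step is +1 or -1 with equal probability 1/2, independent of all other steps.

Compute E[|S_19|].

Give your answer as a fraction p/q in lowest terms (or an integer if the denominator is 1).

S_19 takes values m ≡ 1 (mod 2) with |m| ≤ 19; P(S_19=m) = C(19,(19+m)/2)/2^19.
Total paths: 2^19 = 524288
Distribution: P(S=-19)=1/524288, P(S=-17)=19/524288, P(S=-15)=171/524288, P(S=-13)=969/524288, P(S=-11)=3876/524288, P(S=-9)=11628/524288, P(S=-7)=27132/524288, P(S=-5)=50388/524288, P(S=-3)=75582/524288, P(S=-1)=92378/524288, P(S=1)=92378/524288, P(S=3)=75582/524288, P(S=5)=50388/524288, P(S=7)=27132/524288, P(S=9)=11628/524288, P(S=11)=3876/524288, P(S=13)=969/524288, P(S=15)=171/524288, P(S=17)=19/524288, P(S=19)=1/524288
E[|S_19|] = Σ_m |m|·P(S_19=m) = 1847560/524288 = 230945/65536

Answer: 230945/65536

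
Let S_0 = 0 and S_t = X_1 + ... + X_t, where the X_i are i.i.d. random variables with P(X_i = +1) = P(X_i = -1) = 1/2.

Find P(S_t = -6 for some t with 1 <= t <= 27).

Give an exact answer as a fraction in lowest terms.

Count via complement. Let g(t,s) = #length-t paths at position s with S_1..S_t all ≠ -6.
g(t,s) = g(t-1,s-1) + g(t-1,s+1) for s ≠ -6; g(t,-6) = 0.
t=0: g(0,0)=1
t=1: g(1,-1)=1 g(1,1)=1
t=2: g(2,-2)=1 g(2,0)=2 g(2,2)=1
t=3: g(3,-3)=1 g(3,-1)=3 g(3,1)=3 g(3,3)=1
t=4: g(4,-4)=1 g(4,-2)=4 g(4,0)=6 g(4,2)=4 g(4,4)=1
t=5: g(5,-5)=1 g(5,-3)=5 g(5,-1)=10 g(5,1)=10 g(5,3)=5 g(5,5)=1
t=6: g(6,-4)=6 g(6,-2)=15 g(6,0)=20 g(6,2)=15 g(6,4)=6 g(6,6)=1
t=7: g(7,-5)=6 g(7,-3)=21 g(7,-1)=35 g(7,1)=35 g(7,3)=21 g(7,5)=7 g(7,7)=1
t=8: g(8,-4)=27 g(8,-2)=56 g(8,0)=70 g(8,2)=56 g(8,4)=28 g(8,6)=8 g(8,8)=1
t=9: g(9,-5)=27 g(9,-3)=83 g(9,-1)=126 g(9,1)=126 g(9,3)=84 g(9,5)=36 g(9,7)=9 g(9,9)=1
t=10: g(10,-4)=110 g(10,-2)=209 g(10,0)=252 g(10,2)=210 g(10,4)=120 g(10,6)=45 g(10,8)=10 g(10,10)=1
t=11: g(11,-5)=110 g(11,-3)=319 g(11,-1)=461 g(11,1)=462 g(11,3)=330 g(11,5)=165 g(11,7)=55 g(11,9)=11 g(11,11)=1
t=12: g(12,-4)=429 g(12,-2)=780 g(12,0)=923 g(12,2)=792 g(12,4)=495 g(12,6)=220 g(12,8)=66 g(12,10)=12 g(12,12)=1
t=13: g(13,-5)=429 g(13,-3)=1209 g(13,-1)=1703 g(13,1)=1715 g(13,3)=1287 g(13,5)=715 g(13,7)=286 g(13,9)=78 g(13,11)=13 g(13,13)=1
t=14: g(14,-4)=1638 g(14,-2)=2912 g(14,0)=3418 g(14,2)=3002 g(14,4)=2002 g(14,6)=1001 g(14,8)=364 g(14,10)=91 g(14,12)=14 g(14,14)=1
t=15: g(15,-5)=1638 g(15,-3)=4550 g(15,-1)=6330 g(15,1)=6420 g(15,3)=5004 g(15,5)=3003 g(15,7)=1365 g(15,9)=455 g(15,11)=105 g(15,13)=15 g(15,15)=1
t=16: g(16,-4)=6188 g(16,-2)=10880 g(16,0)=12750 g(16,2)=11424 g(16,4)=8007 g(16,6)=4368 g(16,8)=1820 g(16,10)=560 g(16,12)=120 g(16,14)=16 g(16,16)=1
t=17: g(17,-5)=6188 g(17,-3)=17068 g(17,-1)=23630 g(17,1)=24174 g(17,3)=19431 g(17,5)=12375 g(17,7)=6188 g(17,9)=2380 g(17,11)=680 g(17,13)=136 g(17,15)=17 g(17,17)=1
t=18: g(18,-4)=23256 g(18,-2)=40698 g(18,0)=47804 g(18,2)=43605 g(18,4)=31806 g(18,6)=18563 g(18,8)=8568 g(18,10)=3060 g(18,12)=816 g(18,14)=153 g(18,16)=18 g(18,18)=1
t=19: g(19,-5)=23256 g(19,-3)=63954 g(19,-1)=88502 g(19,1)=91409 g(19,3)=75411 g(19,5)=50369 g(19,7)=27131 g(19,9)=11628 g(19,11)=3876 g(19,13)=969 g(19,15)=171 g(19,17)=19 g(19,19)=1
t=20: g(20,-4)=87210 g(20,-2)=152456 g(20,0)=179911 g(20,2)=166820 g(20,4)=125780 g(20,6)=77500 g(20,8)=38759 g(20,10)=15504 g(20,12)=4845 g(20,14)=1140 g(20,16)=190 g(20,18)=20 g(20,20)=1
t=21: g(21,-5)=87210 g(21,-3)=239666 g(21,-1)=332367 g(21,1)=346731 g(21,3)=292600 g(21,5)=203280 g(21,7)=116259 g(21,9)=54263 g(21,11)=20349 g(21,13)=5985 g(21,15)=1330 g(21,17)=210 g(21,19)=21 g(21,21)=1
t=22: g(22,-4)=326876 g(22,-2)=572033 g(22,0)=679098 g(22,2)=639331 g(22,4)=495880 g(22,6)=319539 g(22,8)=170522 g(22,10)=74612 g(22,12)=26334 g(22,14)=7315 g(22,16)=1540 g(22,18)=231 g(22,20)=22 g(22,22)=1
t=23: g(23,-5)=326876 g(23,-3)=898909 g(23,-1)=1251131 g(23,1)=1318429 g(23,3)=1135211 g(23,5)=815419 g(23,7)=490061 g(23,9)=245134 g(23,11)=100946 g(23,13)=33649 g(23,15)=8855 g(23,17)=1771 g(23,19)=253 g(23,21)=23 g(23,23)=1
t=24: g(24,-4)=1225785 g(24,-2)=2150040 g(24,0)=2569560 g(24,2)=2453640 g(24,4)=1950630 g(24,6)=1305480 g(24,8)=735195 g(24,10)=346080 g(24,12)=134595 g(24,14)=42504 g(24,16)=10626 g(24,18)=2024 g(24,20)=276 g(24,22)=24 g(24,24)=1
t=25: g(25,-5)=1225785 g(25,-3)=3375825 g(25,-1)=4719600 g(25,1)=5023200 g(25,3)=4404270 g(25,5)=3256110 g(25,7)=2040675 g(25,9)=1081275 g(25,11)=480675 g(25,13)=177099 g(25,15)=53130 g(25,17)=12650 g(25,19)=2300 g(25,21)=300 g(25,23)=25 g(25,25)=1
t=26: g(26,-4)=4601610 g(26,-2)=8095425 g(26,0)=9742800 g(26,2)=9427470 g(26,4)=7660380 g(26,6)=5296785 g(26,8)=3121950 g(26,10)=1561950 g(26,12)=657774 g(26,14)=230229 g(26,16)=65780 g(26,18)=14950 g(26,20)=2600 g(26,22)=325 g(26,24)=26 g(26,26)=1
t=27: g(27,-5)=4601610 g(27,-3)=12697035 g(27,-1)=17838225 g(27,1)=19170270 g(27,3)=17087850 g(27,5)=12957165 g(27,7)=8418735 g(27,9)=4683900 g(27,11)=2219724 g(27,13)=888003 g(27,15)=296009 g(27,17)=80730 g(27,19)=17550 g(27,21)=2925 g(27,23)=351 g(27,25)=27 g(27,27)=1
Paths never hitting -6: Σ_s g(27,s) = 100960110
Paths hitting -6: 2^27 - 100960110 = 33257618
P = 33257618/134217728 = 16628809/67108864

Answer: 16628809/67108864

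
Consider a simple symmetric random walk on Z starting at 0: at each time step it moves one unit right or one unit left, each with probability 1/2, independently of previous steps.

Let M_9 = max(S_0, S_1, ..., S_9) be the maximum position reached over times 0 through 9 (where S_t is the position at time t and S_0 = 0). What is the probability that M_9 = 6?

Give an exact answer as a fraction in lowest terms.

Answer: 9/512

Derivation:
Let M_9 = max(S_0,...,S_9). Use the reflection principle: for j ≥ 1, #{paths with M_9 ≥ j} = #{S_9 ≥ j} + #{S_9 ≥ j+1}.
By reflection, #{M_9 ≥ 6} = #{S_9 ≥ 6} + #{S_9 ≥ 7} = 10 + 10 = 20.
#{M_9 ≥ 7} = #{S_9 ≥ 7} + #{S_9 ≥ 8} = 10 + 1 = 11.
#{M_9 = 6} = 20 - 11 = 9.
P(M_9 = 6) = 9/512 = 9/512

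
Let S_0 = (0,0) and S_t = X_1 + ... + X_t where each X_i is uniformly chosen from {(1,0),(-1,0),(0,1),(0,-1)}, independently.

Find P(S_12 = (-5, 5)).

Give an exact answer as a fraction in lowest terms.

Let h be the number of horizontal steps (so 12-h are vertical). To end at (-5,5) need (h-5)/2 right-steps and ((12-h)+5)/2 up-steps.
Sum over h with 5 ≤ h ≤ 7, h ≡ 1 (mod 2), 12-h ≡ 1 (mod 2):
h=5: C(12,5)·C(5,0)·C(7,6) = 792·1·7 = 5544
h=7: C(12,7)·C(7,1)·C(5,5) = 792·7·1 = 5544
Total favorable: 11088
Total paths: 4^12 = 16777216
P = 11088/16777216 = 693/1048576

Answer: 693/1048576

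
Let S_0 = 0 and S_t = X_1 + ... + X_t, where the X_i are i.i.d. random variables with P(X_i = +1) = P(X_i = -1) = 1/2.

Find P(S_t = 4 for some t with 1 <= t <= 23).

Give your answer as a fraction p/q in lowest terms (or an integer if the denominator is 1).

Count via complement. Let g(t,s) = #length-t paths at position s with S_1..S_t all ≠ 4.
g(t,s) = g(t-1,s-1) + g(t-1,s+1) for s ≠ 4; g(t,4) = 0.
t=0: g(0,0)=1
t=1: g(1,-1)=1 g(1,1)=1
t=2: g(2,-2)=1 g(2,0)=2 g(2,2)=1
t=3: g(3,-3)=1 g(3,-1)=3 g(3,1)=3 g(3,3)=1
t=4: g(4,-4)=1 g(4,-2)=4 g(4,0)=6 g(4,2)=4
t=5: g(5,-5)=1 g(5,-3)=5 g(5,-1)=10 g(5,1)=10 g(5,3)=4
t=6: g(6,-6)=1 g(6,-4)=6 g(6,-2)=15 g(6,0)=20 g(6,2)=14
t=7: g(7,-7)=1 g(7,-5)=7 g(7,-3)=21 g(7,-1)=35 g(7,1)=34 g(7,3)=14
t=8: g(8,-8)=1 g(8,-6)=8 g(8,-4)=28 g(8,-2)=56 g(8,0)=69 g(8,2)=48
t=9: g(9,-9)=1 g(9,-7)=9 g(9,-5)=36 g(9,-3)=84 g(9,-1)=125 g(9,1)=117 g(9,3)=48
t=10: g(10,-10)=1 g(10,-8)=10 g(10,-6)=45 g(10,-4)=120 g(10,-2)=209 g(10,0)=242 g(10,2)=165
t=11: g(11,-11)=1 g(11,-9)=11 g(11,-7)=55 g(11,-5)=165 g(11,-3)=329 g(11,-1)=451 g(11,1)=407 g(11,3)=165
t=12: g(12,-12)=1 g(12,-10)=12 g(12,-8)=66 g(12,-6)=220 g(12,-4)=494 g(12,-2)=780 g(12,0)=858 g(12,2)=572
t=13: g(13,-13)=1 g(13,-11)=13 g(13,-9)=78 g(13,-7)=286 g(13,-5)=714 g(13,-3)=1274 g(13,-1)=1638 g(13,1)=1430 g(13,3)=572
t=14: g(14,-14)=1 g(14,-12)=14 g(14,-10)=91 g(14,-8)=364 g(14,-6)=1000 g(14,-4)=1988 g(14,-2)=2912 g(14,0)=3068 g(14,2)=2002
t=15: g(15,-15)=1 g(15,-13)=15 g(15,-11)=105 g(15,-9)=455 g(15,-7)=1364 g(15,-5)=2988 g(15,-3)=4900 g(15,-1)=5980 g(15,1)=5070 g(15,3)=2002
t=16: g(16,-16)=1 g(16,-14)=16 g(16,-12)=120 g(16,-10)=560 g(16,-8)=1819 g(16,-6)=4352 g(16,-4)=7888 g(16,-2)=10880 g(16,0)=11050 g(16,2)=7072
t=17: g(17,-17)=1 g(17,-15)=17 g(17,-13)=136 g(17,-11)=680 g(17,-9)=2379 g(17,-7)=6171 g(17,-5)=12240 g(17,-3)=18768 g(17,-1)=21930 g(17,1)=18122 g(17,3)=7072
t=18: g(18,-18)=1 g(18,-16)=18 g(18,-14)=153 g(18,-12)=816 g(18,-10)=3059 g(18,-8)=8550 g(18,-6)=18411 g(18,-4)=31008 g(18,-2)=40698 g(18,0)=40052 g(18,2)=25194
t=19: g(19,-19)=1 g(19,-17)=19 g(19,-15)=171 g(19,-13)=969 g(19,-11)=3875 g(19,-9)=11609 g(19,-7)=26961 g(19,-5)=49419 g(19,-3)=71706 g(19,-1)=80750 g(19,1)=65246 g(19,3)=25194
t=20: g(20,-20)=1 g(20,-18)=20 g(20,-16)=190 g(20,-14)=1140 g(20,-12)=4844 g(20,-10)=15484 g(20,-8)=38570 g(20,-6)=76380 g(20,-4)=121125 g(20,-2)=152456 g(20,0)=145996 g(20,2)=90440
t=21: g(21,-21)=1 g(21,-19)=21 g(21,-17)=210 g(21,-15)=1330 g(21,-13)=5984 g(21,-11)=20328 g(21,-9)=54054 g(21,-7)=114950 g(21,-5)=197505 g(21,-3)=273581 g(21,-1)=298452 g(21,1)=236436 g(21,3)=90440
t=22: g(22,-22)=1 g(22,-20)=22 g(22,-18)=231 g(22,-16)=1540 g(22,-14)=7314 g(22,-12)=26312 g(22,-10)=74382 g(22,-8)=169004 g(22,-6)=312455 g(22,-4)=471086 g(22,-2)=572033 g(22,0)=534888 g(22,2)=326876
t=23: g(23,-23)=1 g(23,-21)=23 g(23,-19)=253 g(23,-17)=1771 g(23,-15)=8854 g(23,-13)=33626 g(23,-11)=100694 g(23,-9)=243386 g(23,-7)=481459 g(23,-5)=783541 g(23,-3)=1043119 g(23,-1)=1106921 g(23,1)=861764 g(23,3)=326876
Paths never hitting 4: Σ_s g(23,s) = 4992288
Paths hitting 4: 2^23 - 4992288 = 3396320
P = 3396320/8388608 = 106135/262144

Answer: 106135/262144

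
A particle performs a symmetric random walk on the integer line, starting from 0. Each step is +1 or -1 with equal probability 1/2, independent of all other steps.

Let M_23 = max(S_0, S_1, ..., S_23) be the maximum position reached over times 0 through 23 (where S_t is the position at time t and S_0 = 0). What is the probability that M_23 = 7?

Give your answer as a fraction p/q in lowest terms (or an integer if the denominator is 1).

Let M_23 = max(S_0,...,S_23). Use the reflection principle: for j ≥ 1, #{paths with M_23 ≥ j} = #{S_23 ≥ j} + #{S_23 ≥ j+1}.
By reflection, #{M_23 ≥ 7} = #{S_23 ≥ 7} + #{S_23 ≥ 8} = 880970 + 390656 = 1271626.
#{M_23 ≥ 8} = #{S_23 ≥ 8} + #{S_23 ≥ 9} = 390656 + 390656 = 781312.
#{M_23 = 7} = 1271626 - 781312 = 490314.
P(M_23 = 7) = 490314/8388608 = 245157/4194304

Answer: 245157/4194304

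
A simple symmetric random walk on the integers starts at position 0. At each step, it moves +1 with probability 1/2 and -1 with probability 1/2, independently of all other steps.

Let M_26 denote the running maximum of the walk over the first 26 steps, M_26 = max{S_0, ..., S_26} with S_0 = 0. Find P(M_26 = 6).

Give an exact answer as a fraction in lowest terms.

Answer: 5311735/67108864

Derivation:
Let M_26 = max(S_0,...,S_26). Use the reflection principle: for j ≥ 1, #{paths with M_26 ≥ j} = #{S_26 ≥ j} + #{S_26 ≥ j+1}.
By reflection, #{M_26 ≥ 6} = #{S_26 ≥ 6} + #{S_26 ≥ 7} = 10970272 + 5658537 = 16628809.
#{M_26 ≥ 7} = #{S_26 ≥ 7} + #{S_26 ≥ 8} = 5658537 + 5658537 = 11317074.
#{M_26 = 6} = 16628809 - 11317074 = 5311735.
P(M_26 = 6) = 5311735/67108864 = 5311735/67108864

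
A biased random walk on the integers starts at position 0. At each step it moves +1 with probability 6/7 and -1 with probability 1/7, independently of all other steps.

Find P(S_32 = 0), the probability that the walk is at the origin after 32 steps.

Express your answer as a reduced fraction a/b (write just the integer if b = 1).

Answer: 1695713843406516387840/1104427674243920646305299201

Derivation:
To be at 0 after 32 steps: need exactly 16 steps of +1 and 16 of -1.
Number of such sequences: C(32,16) = 601080390
Each has probability (6/7)^16 · (1/7)^16 = 2821109907456/1104427674243920646305299201
P = 601080390 · 2821109907456/1104427674243920646305299201 = 1695713843406516387840/1104427674243920646305299201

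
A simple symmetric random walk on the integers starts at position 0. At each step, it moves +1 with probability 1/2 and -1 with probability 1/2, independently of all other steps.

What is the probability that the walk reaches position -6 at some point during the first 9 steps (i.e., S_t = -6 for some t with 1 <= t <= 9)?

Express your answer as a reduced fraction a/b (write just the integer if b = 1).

Answer: 5/128

Derivation:
Count via complement. Let g(t,s) = #length-t paths at position s with S_1..S_t all ≠ -6.
g(t,s) = g(t-1,s-1) + g(t-1,s+1) for s ≠ -6; g(t,-6) = 0.
t=0: g(0,0)=1
t=1: g(1,-1)=1 g(1,1)=1
t=2: g(2,-2)=1 g(2,0)=2 g(2,2)=1
t=3: g(3,-3)=1 g(3,-1)=3 g(3,1)=3 g(3,3)=1
t=4: g(4,-4)=1 g(4,-2)=4 g(4,0)=6 g(4,2)=4 g(4,4)=1
t=5: g(5,-5)=1 g(5,-3)=5 g(5,-1)=10 g(5,1)=10 g(5,3)=5 g(5,5)=1
t=6: g(6,-4)=6 g(6,-2)=15 g(6,0)=20 g(6,2)=15 g(6,4)=6 g(6,6)=1
t=7: g(7,-5)=6 g(7,-3)=21 g(7,-1)=35 g(7,1)=35 g(7,3)=21 g(7,5)=7 g(7,7)=1
t=8: g(8,-4)=27 g(8,-2)=56 g(8,0)=70 g(8,2)=56 g(8,4)=28 g(8,6)=8 g(8,8)=1
t=9: g(9,-5)=27 g(9,-3)=83 g(9,-1)=126 g(9,1)=126 g(9,3)=84 g(9,5)=36 g(9,7)=9 g(9,9)=1
Paths never hitting -6: Σ_s g(9,s) = 492
Paths hitting -6: 2^9 - 492 = 20
P = 20/512 = 5/128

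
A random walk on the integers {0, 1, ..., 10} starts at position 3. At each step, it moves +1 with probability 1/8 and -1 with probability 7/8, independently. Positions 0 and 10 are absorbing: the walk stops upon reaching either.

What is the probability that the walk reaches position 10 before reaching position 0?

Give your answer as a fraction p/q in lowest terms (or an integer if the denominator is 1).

Answer: 57/47079208

Derivation:
Biased walk: p = 1/8, q = 7/8, r = q/p = 7
Gambler's ruin: P(hit 10 before 0 | start at 3) = (1 - r^a)/(1 - r^N)
r^3 = 343; r^10 = 282475249
P = (1 - 343) / (1 - 282475249) = -342 / -282475248 = 57/47079208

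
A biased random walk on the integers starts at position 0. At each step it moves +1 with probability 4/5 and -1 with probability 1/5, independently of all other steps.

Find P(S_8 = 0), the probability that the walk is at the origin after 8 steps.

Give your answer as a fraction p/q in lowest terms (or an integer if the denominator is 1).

To be at 0 after 8 steps: need exactly 4 steps of +1 and 4 of -1.
Number of such sequences: C(8,4) = 70
Each has probability (4/5)^4 · (1/5)^4 = 256/390625
P = 70 · 256/390625 = 3584/78125

Answer: 3584/78125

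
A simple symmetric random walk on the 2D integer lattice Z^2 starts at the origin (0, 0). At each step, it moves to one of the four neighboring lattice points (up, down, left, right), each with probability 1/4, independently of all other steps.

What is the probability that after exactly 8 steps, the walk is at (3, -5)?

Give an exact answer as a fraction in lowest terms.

Let h be the number of horizontal steps (so 8-h are vertical). To end at (3,-5) need (h+3)/2 right-steps and ((8-h)-5)/2 up-steps.
Sum over h with 3 ≤ h ≤ 3, h ≡ 1 (mod 2), 8-h ≡ 1 (mod 2):
h=3: C(8,3)·C(3,3)·C(5,0) = 56·1·1 = 56
Total favorable: 56
Total paths: 4^8 = 65536
P = 56/65536 = 7/8192

Answer: 7/8192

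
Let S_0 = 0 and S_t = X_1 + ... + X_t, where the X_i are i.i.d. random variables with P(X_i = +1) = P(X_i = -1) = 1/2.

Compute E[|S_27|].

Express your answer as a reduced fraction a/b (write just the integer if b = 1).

S_27 takes values m ≡ 1 (mod 2) with |m| ≤ 27; P(S_27=m) = C(27,(27+m)/2)/2^27.
Total paths: 2^27 = 134217728
Distribution: P(S=-27)=1/134217728, P(S=-25)=27/134217728, P(S=-23)=351/134217728, P(S=-21)=2925/134217728, P(S=-19)=17550/134217728, P(S=-17)=80730/134217728, P(S=-15)=296010/134217728, P(S=-13)=888030/134217728, P(S=-11)=2220075/134217728, P(S=-9)=4686825/134217728, P(S=-7)=8436285/134217728, P(S=-5)=13037895/134217728, P(S=-3)=17383860/134217728, P(S=-1)=20058300/134217728, P(S=1)=20058300/134217728, P(S=3)=17383860/134217728, P(S=5)=13037895/134217728, P(S=7)=8436285/134217728, P(S=9)=4686825/134217728, P(S=11)=2220075/134217728, P(S=13)=888030/134217728, P(S=15)=296010/134217728, P(S=17)=80730/134217728, P(S=19)=17550/134217728, P(S=21)=2925/134217728, P(S=23)=351/134217728, P(S=25)=27/134217728, P(S=27)=1/134217728
E[|S_27|] = Σ_m |m|·P(S_27=m) = 561632400/134217728 = 35102025/8388608

Answer: 35102025/8388608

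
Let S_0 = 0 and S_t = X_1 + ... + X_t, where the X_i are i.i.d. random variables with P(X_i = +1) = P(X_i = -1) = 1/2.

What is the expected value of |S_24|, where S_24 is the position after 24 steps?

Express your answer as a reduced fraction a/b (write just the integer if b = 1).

Answer: 2028117/524288

Derivation:
S_24 takes values m ≡ 0 (mod 2) with |m| ≤ 24; P(S_24=m) = C(24,(24+m)/2)/2^24.
Total paths: 2^24 = 16777216
Distribution: P(S=-24)=1/16777216, P(S=-22)=24/16777216, P(S=-20)=276/16777216, P(S=-18)=2024/16777216, P(S=-16)=10626/16777216, P(S=-14)=42504/16777216, P(S=-12)=134596/16777216, P(S=-10)=346104/16777216, P(S=-8)=735471/16777216, P(S=-6)=1307504/16777216, P(S=-4)=1961256/16777216, P(S=-2)=2496144/16777216, P(S=0)=2704156/16777216, P(S=2)=2496144/16777216, P(S=4)=1961256/16777216, P(S=6)=1307504/16777216, P(S=8)=735471/16777216, P(S=10)=346104/16777216, P(S=12)=134596/16777216, P(S=14)=42504/16777216, P(S=16)=10626/16777216, P(S=18)=2024/16777216, P(S=20)=276/16777216, P(S=22)=24/16777216, P(S=24)=1/16777216
E[|S_24|] = Σ_m |m|·P(S_24=m) = 64899744/16777216 = 2028117/524288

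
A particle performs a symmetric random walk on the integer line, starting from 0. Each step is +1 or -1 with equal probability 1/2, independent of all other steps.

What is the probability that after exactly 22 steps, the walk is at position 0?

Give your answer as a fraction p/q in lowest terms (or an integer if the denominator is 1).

To return to 0 after 22 steps: need exactly 11 steps of +1 and 11 of -1.
Favorable paths: C(22,11) = 705432
Total paths: 2^22 = 4194304
P = 705432/4194304 = 88179/524288

Answer: 88179/524288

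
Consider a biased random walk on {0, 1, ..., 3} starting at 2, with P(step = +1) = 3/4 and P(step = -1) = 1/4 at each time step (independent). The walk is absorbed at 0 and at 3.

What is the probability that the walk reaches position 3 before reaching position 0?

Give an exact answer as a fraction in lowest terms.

Biased walk: p = 3/4, q = 1/4, r = q/p = 1/3
Gambler's ruin: P(hit 3 before 0 | start at 2) = (1 - r^a)/(1 - r^N)
r^2 = 1/9; r^3 = 1/27
P = (1 - 1/9) / (1 - 1/27) = 8/9 / 26/27 = 12/13

Answer: 12/13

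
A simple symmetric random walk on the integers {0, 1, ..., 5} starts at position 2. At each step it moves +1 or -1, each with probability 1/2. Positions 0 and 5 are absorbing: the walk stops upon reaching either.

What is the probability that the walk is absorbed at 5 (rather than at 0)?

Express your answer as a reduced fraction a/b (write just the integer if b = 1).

Answer: 2/5

Derivation:
Symmetric walk (p = 1/2): the harmonic-function argument gives P(hit 5 before 0 | start at 2) = a/N.
P = 2/5 = 2/5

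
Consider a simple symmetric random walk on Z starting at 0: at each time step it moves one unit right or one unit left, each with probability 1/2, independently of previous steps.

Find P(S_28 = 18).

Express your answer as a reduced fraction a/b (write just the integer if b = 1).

Answer: 12285/33554432

Derivation:
To reach position 18 after 28 steps: need 23 steps of +1 and 5 of -1.
Favorable paths: C(28,23) = 98280
Total paths: 2^28 = 268435456
P = 98280/268435456 = 12285/33554432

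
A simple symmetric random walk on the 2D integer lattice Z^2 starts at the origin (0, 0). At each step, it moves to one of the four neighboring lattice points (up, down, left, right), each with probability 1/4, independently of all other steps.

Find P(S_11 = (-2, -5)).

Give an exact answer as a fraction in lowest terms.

Answer: 9075/2097152

Derivation:
Let h be the number of horizontal steps (so 11-h are vertical). To end at (-2,-5) need (h-2)/2 right-steps and ((11-h)-5)/2 up-steps.
Sum over h with 2 ≤ h ≤ 6, h ≡ 0 (mod 2), 11-h ≡ 1 (mod 2):
h=2: C(11,2)·C(2,0)·C(9,2) = 55·1·36 = 1980
h=4: C(11,4)·C(4,1)·C(7,1) = 330·4·7 = 9240
h=6: C(11,6)·C(6,2)·C(5,0) = 462·15·1 = 6930
Total favorable: 18150
Total paths: 4^11 = 4194304
P = 18150/4194304 = 9075/2097152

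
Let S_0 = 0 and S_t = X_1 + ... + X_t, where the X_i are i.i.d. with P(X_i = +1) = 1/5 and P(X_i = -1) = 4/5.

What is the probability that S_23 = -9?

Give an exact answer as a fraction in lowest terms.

Answer: 1052941297385472/11920928955078125

Derivation:
To reach position -9 after 23 steps: need 7 steps of +1 and 16 steps of -1.
Number of such sequences: C(23,7) = 245157
Each has probability (1/5)^7 · (4/5)^16 = 4294967296/11920928955078125
P = 245157 · 4294967296/11920928955078125 = 1052941297385472/11920928955078125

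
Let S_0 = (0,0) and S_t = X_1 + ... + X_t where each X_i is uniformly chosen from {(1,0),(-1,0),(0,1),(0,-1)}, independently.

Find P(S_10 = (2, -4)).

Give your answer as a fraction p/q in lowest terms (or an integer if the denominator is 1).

Answer: 4725/524288

Derivation:
Let h be the number of horizontal steps (so 10-h are vertical). To end at (2,-4) need (h+2)/2 right-steps and ((10-h)-4)/2 up-steps.
Sum over h with 2 ≤ h ≤ 6, h ≡ 0 (mod 2), 10-h ≡ 0 (mod 2):
h=2: C(10,2)·C(2,2)·C(8,2) = 45·1·28 = 1260
h=4: C(10,4)·C(4,3)·C(6,1) = 210·4·6 = 5040
h=6: C(10,6)·C(6,4)·C(4,0) = 210·15·1 = 3150
Total favorable: 9450
Total paths: 4^10 = 1048576
P = 9450/1048576 = 4725/524288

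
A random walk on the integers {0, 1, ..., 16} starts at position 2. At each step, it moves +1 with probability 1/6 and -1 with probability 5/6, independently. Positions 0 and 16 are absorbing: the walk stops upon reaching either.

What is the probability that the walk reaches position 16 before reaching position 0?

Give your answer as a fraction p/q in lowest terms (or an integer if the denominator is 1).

Answer: 1/6357828776

Derivation:
Biased walk: p = 1/6, q = 5/6, r = q/p = 5
Gambler's ruin: P(hit 16 before 0 | start at 2) = (1 - r^a)/(1 - r^N)
r^2 = 25; r^16 = 152587890625
P = (1 - 25) / (1 - 152587890625) = -24 / -152587890624 = 1/6357828776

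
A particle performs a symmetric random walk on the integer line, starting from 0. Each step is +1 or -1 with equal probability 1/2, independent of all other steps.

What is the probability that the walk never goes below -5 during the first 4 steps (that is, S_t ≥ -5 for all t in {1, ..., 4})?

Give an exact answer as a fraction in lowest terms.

Let f(t,s) = #length-t paths at position s with S_1..S_t all ≥ -5.
f(t,s) = f(t-1,s-1) + f(t-1,s+1) for s ≥ -5; f(t,s) = 0 for s < -5.
t=0: f(0,0)=1
t=1: f(1,-1)=1 f(1,1)=1
t=2: f(2,-2)=1 f(2,0)=2 f(2,2)=1
t=3: f(3,-3)=1 f(3,-1)=3 f(3,1)=3 f(3,3)=1
t=4: f(4,-4)=1 f(4,-2)=4 f(4,0)=6 f(4,2)=4 f(4,4)=1
Σ_s f(4,s) = 16
P = 16/16 = 1

Answer: 1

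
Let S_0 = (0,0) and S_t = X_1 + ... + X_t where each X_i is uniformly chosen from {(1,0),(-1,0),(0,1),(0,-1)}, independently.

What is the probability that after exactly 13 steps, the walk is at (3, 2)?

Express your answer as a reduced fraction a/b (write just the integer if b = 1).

Let h be the number of horizontal steps (so 13-h are vertical). To end at (3,2) need (h+3)/2 right-steps and ((13-h)+2)/2 up-steps.
Sum over h with 3 ≤ h ≤ 11, h ≡ 1 (mod 2), 13-h ≡ 0 (mod 2):
h=3: C(13,3)·C(3,3)·C(10,6) = 286·1·210 = 60060
h=5: C(13,5)·C(5,4)·C(8,5) = 1287·5·56 = 360360
h=7: C(13,7)·C(7,5)·C(6,4) = 1716·21·15 = 540540
h=9: C(13,9)·C(9,6)·C(4,3) = 715·84·4 = 240240
h=11: C(13,11)·C(11,7)·C(2,2) = 78·330·1 = 25740
Total favorable: 1226940
Total paths: 4^13 = 67108864
P = 1226940/67108864 = 306735/16777216

Answer: 306735/16777216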